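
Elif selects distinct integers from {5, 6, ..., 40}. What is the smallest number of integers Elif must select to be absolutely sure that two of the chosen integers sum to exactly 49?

A set avoiding the sum 49 can contain at most one of each pair {x, 49−x}, plus the 4 elements whose complement lies outside the range.
The integers 5, …, 24 (20 of them) are such a set: any two sum to at least 5+6 = 11 and at most 23+24 = 47 < 49.
Any 21st integer completes one of the 16 pairs, so 21 choices force a sum of 49.

21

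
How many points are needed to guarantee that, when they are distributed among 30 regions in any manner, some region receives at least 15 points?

421

With 420 points one could put exactly 14 in each of the 30 regions, and no region would reach 15.
One more point must land in a region that already has 14, giving it 15.
So 30 × 14 + 1 = 421 points are required.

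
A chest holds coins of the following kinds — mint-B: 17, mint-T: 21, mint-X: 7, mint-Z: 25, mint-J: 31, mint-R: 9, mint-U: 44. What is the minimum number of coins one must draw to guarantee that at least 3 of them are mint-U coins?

In the worst case for collecting mint-U coins, every non-mint-U coin comes out first.
There are 17 + 21 + 7 + 25 + 31 + 9 = 110 non-mint-U coins altogether.
After those, each further coin must be mint-U, so 110 + 3 = 113 draws guarantee 3 mint-U coins.

113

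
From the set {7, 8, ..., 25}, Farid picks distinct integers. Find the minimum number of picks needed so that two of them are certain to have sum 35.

A set avoiding the sum 35 can contain at most one of each pair {x, 35−x}, plus the 3 elements whose complement lies outside the range.
The integers 7, …, 17 (11 of them) are such a set: any two sum to at least 7+8 = 15 and at most 16+17 = 33 < 35.
Pigeonhole: any 12th integer completes one of the 8 pairs, so 12 choices force a sum of 35.

12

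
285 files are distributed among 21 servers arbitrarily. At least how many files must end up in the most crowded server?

By the pigeonhole principle, the 21 servers are the holes and the 285 files are the pigeons.
If every server held at most 13 files, the total would be at most 21 × 13 = 273, which is less than 285.
So some server holds at least ⌈285/21⌉ = 14 files.

14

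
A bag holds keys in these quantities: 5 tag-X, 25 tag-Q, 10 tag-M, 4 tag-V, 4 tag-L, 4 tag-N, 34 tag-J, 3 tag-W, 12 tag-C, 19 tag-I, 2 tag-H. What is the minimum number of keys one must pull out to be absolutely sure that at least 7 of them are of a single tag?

53

The 11 tags are the holes; the keys drawn are the pigeons.
To avoid 7 of any one tag, the worst case takes at most 6 of each tag, or every key of a tag that has fewer than 6.
That gives 5 + 6 + 6 + 4 + 4 + 4 + 6 + 3 + 6 + 6 + 2 = 52 keys with no tag reaching 7.
The next key forces some tag to 7, so 52 + 1 = 53.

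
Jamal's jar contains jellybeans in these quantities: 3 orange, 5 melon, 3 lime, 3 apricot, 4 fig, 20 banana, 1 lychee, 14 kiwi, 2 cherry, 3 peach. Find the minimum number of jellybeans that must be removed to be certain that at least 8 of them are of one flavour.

Pigeonhole: put each drawn jellybean into a box by flavour. The largest draw with every box below 8 takes min(count, 7) from each flavour; flavours with fewer than 7 contribute all they have.
Σ min(cᵢ, 7) = 3 + 5 + 3 + 3 + 4 + 7 + 1 + 7 + 2 + 3 = 38.
Draw number 38 + 1 = 39 must push one box to 8.

39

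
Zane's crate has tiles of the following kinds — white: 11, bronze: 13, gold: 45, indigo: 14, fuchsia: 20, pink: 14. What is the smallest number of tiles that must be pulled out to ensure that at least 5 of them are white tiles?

In the worst case for collecting white tiles, every non-white tile comes out first.
There are 13 + 45 + 14 + 20 + 14 = 106 non-white tiles altogether.
After those, each further tile must be white, so 106 + 5 = 111 draws guarantee 5 white tiles.

111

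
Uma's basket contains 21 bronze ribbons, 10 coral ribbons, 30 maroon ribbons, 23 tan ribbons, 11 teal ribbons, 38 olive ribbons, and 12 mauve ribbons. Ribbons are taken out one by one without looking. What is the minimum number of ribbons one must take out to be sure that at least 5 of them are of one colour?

An adversary could hand out at most 4 ribbons per colour: 4 + 4 + 4 + 4 + 4 + 4 + 4 = 28 ribbons and still no colour has 5.
One more ribbon lands in a colour already at 4, so 29 draws are enough and 28 are not.

29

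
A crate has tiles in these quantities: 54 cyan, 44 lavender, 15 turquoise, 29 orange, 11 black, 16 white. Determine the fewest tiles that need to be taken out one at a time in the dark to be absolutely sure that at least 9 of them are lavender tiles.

134

In the worst case for collecting lavender tiles, every non-lavender tile comes out first.
There are 54 + 15 + 29 + 11 + 16 = 125 non-lavender tiles altogether.
After those, each further tile must be lavender, so 125 + 9 = 134 draws guarantee 9 lavender tiles.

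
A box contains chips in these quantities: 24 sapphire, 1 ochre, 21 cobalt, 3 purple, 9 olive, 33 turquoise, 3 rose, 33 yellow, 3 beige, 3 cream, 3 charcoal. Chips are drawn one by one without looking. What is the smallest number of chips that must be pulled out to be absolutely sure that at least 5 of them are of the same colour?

37

Put each drawn chip into a box by colour. The largest draw with every box below 5 takes min(count, 4) from each colour; colours with fewer than 4 contribute all they have.
Σ min(cᵢ, 4) = 4 + 1 + 4 + 3 + 4 + 4 + 3 + 4 + 3 + 3 + 3 = 36.
Draw number 36 + 1 = 37 must push one box to 5.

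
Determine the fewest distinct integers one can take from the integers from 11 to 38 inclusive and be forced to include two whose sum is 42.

A set avoiding the sum 42 can contain at most one of each pair {x, 42−x}, plus the 8 elements whose complement lies outside the range or equal to its own complement.
The integers 21, …, 38 (18 of them) are such a set: any two sum to at least 21+22 = 43 > 42.
Pigeonhole: any 19th integer completes one of the 10 pairs, so 19 choices force a sum of 42.

19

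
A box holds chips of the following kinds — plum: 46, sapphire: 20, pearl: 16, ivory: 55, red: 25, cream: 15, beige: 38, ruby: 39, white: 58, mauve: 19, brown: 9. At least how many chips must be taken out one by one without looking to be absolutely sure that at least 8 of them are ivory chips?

293

In the worst case for collecting ivory chips, every non-ivory chip comes out first.
There are 46 + 20 + 16 + 25 + 15 + 38 + 39 + 58 + 19 + 9 = 285 non-ivory chips altogether.
After those, each further chip must be ivory, so 285 + 8 = 293 draws guarantee 8 ivory chips.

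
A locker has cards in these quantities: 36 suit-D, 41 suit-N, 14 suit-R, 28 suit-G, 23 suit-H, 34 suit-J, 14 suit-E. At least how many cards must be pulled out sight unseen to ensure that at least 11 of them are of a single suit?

71

By pigeonhole, put each drawn card into a box by suit. The largest draw with every box below 11 takes min(count, 10) from each suit.
Σ min(cᵢ, 10) = 10 + 10 + 10 + 10 + 10 + 10 + 10 = 70.
Draw number 70 + 1 = 71 must push one box to 11.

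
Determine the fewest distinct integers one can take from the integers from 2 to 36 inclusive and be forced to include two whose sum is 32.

Two chosen integers sum to 32 exactly when both halves of some pair {x, 32−x} with 2 ≤ x ≤ 32−x ≤ 30 are chosen — 14 such pairs.
The remaining 7 elements (those with no distinct partner in range) can never complete a 32-sum, so the worst case takes all of them and one from each pair: 7 + 14 = 21.
By pigeonhole, the 22nd integer has to be the second member of some pair, so 21 + 1 = 22.

22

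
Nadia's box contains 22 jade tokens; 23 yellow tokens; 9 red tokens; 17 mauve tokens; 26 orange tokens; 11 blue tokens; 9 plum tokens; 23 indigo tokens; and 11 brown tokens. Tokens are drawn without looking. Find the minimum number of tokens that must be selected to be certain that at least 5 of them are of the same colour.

Pigeonhole: put each drawn token into a box by colour. The largest draw with every box below 5 takes min(count, 4) from each colour.
Σ min(cᵢ, 4) = 4 + 4 + 4 + 4 + 4 + 4 + 4 + 4 + 4 = 36.
Draw number 36 + 1 = 37 must push one box to 5.

37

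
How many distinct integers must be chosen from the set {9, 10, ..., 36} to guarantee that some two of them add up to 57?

Group the elements by complementary pair {x, 57−x}: {21,36}, {22,35}, {23,34}, …, giving 8 two-element pairs and 12 integers whose partner 57−x falls outside [9,36].
Treating each of those 20 groups as a pigeonhole, one can pick one integer per group — 20 integers — with no two summing to 57.
The 21st integer lands in an occupied pair, forcing a sum of 57.

21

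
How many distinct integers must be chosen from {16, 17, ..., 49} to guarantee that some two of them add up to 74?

Group the elements by complementary pair {x, 74−x}: {25,49}, {26,48}, {27,47}, …, giving 12 two-element pairs; the single value 37 (it cannot pair with itself since the integers are distinct); and 9 integers whose partner 74−x falls outside [16,49].
By pigeonhole, treating each of those 22 groups as a pigeonhole, one can pick one integer per group — 22 integers — with no two summing to 74.
The 23rd integer lands in an occupied pair, forcing a sum of 74.

23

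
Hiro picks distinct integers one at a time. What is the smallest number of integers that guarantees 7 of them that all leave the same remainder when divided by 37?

The 37 residue classes mod 37 are the pigeonholes.
With 222 integers one could put 6 in each residue class and have no class reach 7.
The 223rd integer pushes some class to 7, so 37·6 + 1 = 223.

223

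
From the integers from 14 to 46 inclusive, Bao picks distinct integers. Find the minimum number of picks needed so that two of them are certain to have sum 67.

21

Two chosen integers sum to 67 exactly when both halves of some pair {x, 67−x} with 21 ≤ x ≤ 67−x ≤ 46 are chosen — 13 such pairs.
The remaining 7 elements (those with no distinct partner in range) can never complete a 67-sum, so the worst case takes all of them and one from each pair: 7 + 13 = 20.
Pigeonhole: the 21st integer has to be the second member of some pair, so 20 + 1 = 21.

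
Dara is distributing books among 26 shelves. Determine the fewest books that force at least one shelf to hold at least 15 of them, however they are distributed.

With 364 books one could put exactly 14 in each of the 26 shelves, and no shelf would reach 15.
One more book must land in a shelf that already has 14, giving it 15.
So 26 × 14 + 1 = 365 books are required.

365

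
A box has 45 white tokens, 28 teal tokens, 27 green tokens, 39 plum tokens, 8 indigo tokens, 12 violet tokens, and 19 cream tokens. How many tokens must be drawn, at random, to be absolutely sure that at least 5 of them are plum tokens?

In the worst case for collecting plum tokens, every non-plum token comes out first.
There are 45 + 28 + 27 + 8 + 12 + 19 = 139 non-plum tokens altogether.
After those, each further token must be plum, so 139 + 5 = 144 draws guarantee 5 plum tokens.

144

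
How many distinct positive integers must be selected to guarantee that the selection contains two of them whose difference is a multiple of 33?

Integers whose pairwise differences are multiples of 33 are exactly those sharing a remainder mod 33. The 33 residue classes mod 33 are the pigeonholes.
With 33 integers one could put 1 in each residue class and have no class reach 2.
The 34th integer pushes some class to 2, so 33·1 + 1 = 34.

34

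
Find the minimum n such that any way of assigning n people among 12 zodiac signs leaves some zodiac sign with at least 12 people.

With 132 people one could put exactly 11 in each of the 12 zodiac signs, and no zodiac sign would reach 12.
By pigeonhole, one more person must land in a zodiac sign that already has 11, giving it 12.
So 12 × 11 + 1 = 133 people are required.

133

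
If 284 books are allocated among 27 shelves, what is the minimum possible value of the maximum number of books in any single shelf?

Pigeonhole: the 27 shelves are the holes and the 284 books are the pigeons.
If every shelf held at most 10 books, the total would be at most 27 × 10 = 270, which is less than 284.
So some shelf holds at least ⌈284/27⌉ = 11 books.

11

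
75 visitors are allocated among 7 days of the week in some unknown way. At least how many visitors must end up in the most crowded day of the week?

Pigeonhole: the 7 days of the week are the holes and the 75 visitors are the pigeons.
If every day of the week held at most 10 visitors, the total would be at most 7 × 10 = 70, which is less than 75.
So some day of the week holds at least ⌈75/7⌉ = 11 visitors.

11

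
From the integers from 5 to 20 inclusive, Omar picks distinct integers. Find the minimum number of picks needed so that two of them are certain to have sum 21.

11

Two chosen integers sum to 21 exactly when both halves of some pair {x, 21−x} with 5 ≤ x ≤ 21−x ≤ 16 are chosen — 6 such pairs.
The remaining 4 elements (those with no distinct partner in range) can never complete a 21-sum, so the worst case takes all of them and one from each pair: 4 + 6 = 10.
The 11th integer has to be the second member of some pair, so 10 + 1 = 11.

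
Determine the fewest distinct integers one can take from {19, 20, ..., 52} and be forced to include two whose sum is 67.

20

Group the elements by complementary pair {x, 67−x}: {19,48}, {20,47}, {21,46}, …, giving 15 two-element pairs and 4 integers whose partner 67−x falls outside [19,52].
Treating each of those 19 groups as a pigeonhole, one can pick one integer per group — 19 integers — with no two summing to 67.
The 20th integer lands in an occupied pair, forcing a sum of 67.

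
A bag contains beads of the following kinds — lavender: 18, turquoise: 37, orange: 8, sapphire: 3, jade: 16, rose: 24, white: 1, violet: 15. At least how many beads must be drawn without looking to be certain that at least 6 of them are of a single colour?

35

Pigeonhole: put each drawn bead into a box by colour. The largest draw with every box below 6 takes min(count, 5) from each colour; colours with fewer than 5 contribute all they have.
Σ min(cᵢ, 5) = 5 + 5 + 5 + 3 + 5 + 5 + 1 + 5 = 34.
Draw number 34 + 1 = 35 must push one box to 6.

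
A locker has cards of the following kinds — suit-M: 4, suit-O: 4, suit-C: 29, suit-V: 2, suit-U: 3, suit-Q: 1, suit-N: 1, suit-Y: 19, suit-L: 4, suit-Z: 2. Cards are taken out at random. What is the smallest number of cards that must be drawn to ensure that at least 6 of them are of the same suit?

32

An adversary could hand out at most 5 cards per suit (8 suits run out sooner): 4 + 4 + 5 + 2 + 3 + 1 + 1 + 5 + 4 + 2 = 31 cards and still no suit has 6.
One more card lands in a suit already at 5, so 32 draws are enough and 31 are not.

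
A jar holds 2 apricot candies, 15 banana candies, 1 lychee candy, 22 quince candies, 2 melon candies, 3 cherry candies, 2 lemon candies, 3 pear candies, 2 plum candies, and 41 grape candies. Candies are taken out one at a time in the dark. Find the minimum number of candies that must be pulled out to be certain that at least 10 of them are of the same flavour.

An adversary could hand out at most 9 candies per flavour (7 flavours run out sooner): 2 + 9 + 1 + 9 + 2 + 3 + 2 + 3 + 2 + 9 = 42 candies and still no flavour has 10.
One more candy lands in a flavour already at 9, so 43 draws are enough and 42 are not.

43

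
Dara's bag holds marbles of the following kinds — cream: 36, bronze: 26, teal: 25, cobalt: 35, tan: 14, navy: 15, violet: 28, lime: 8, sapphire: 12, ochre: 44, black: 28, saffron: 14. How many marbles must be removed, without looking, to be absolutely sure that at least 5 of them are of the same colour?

49

Put each drawn marble into a box by colour. The largest draw with every box below 5 takes min(count, 4) from each colour.
Σ min(cᵢ, 4) = 4 + 4 + 4 + 4 + 4 + 4 + 4 + 4 + 4 + 4 + 4 + 4 = 48.
Draw number 48 + 1 = 49 must push one box to 5.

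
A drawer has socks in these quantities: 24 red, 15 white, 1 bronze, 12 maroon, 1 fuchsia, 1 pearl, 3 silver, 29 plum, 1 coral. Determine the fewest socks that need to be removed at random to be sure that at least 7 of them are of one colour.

Put each drawn sock into a box by colour. The largest draw with every box below 7 takes min(count, 6) from each colour; colours with fewer than 6 contribute all they have.
Σ min(cᵢ, 6) = 6 + 6 + 1 + 6 + 1 + 1 + 3 + 6 + 1 = 31.
Draw number 31 + 1 = 32 must push one box to 7.

32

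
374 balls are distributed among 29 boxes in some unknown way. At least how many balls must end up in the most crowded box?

13

By pigeonhole, the 29 boxes are the holes and the 374 balls are the pigeons.
If every box held at most 12 balls, the total would be at most 29 × 12 = 348, which is less than 374.
So some box holds at least ⌈374/29⌉ = 13 balls.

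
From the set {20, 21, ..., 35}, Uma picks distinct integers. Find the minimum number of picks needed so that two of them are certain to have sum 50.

12

Two chosen integers sum to 50 exactly when both halves of some pair {x, 50−x} with 20 ≤ x ≤ 50−x ≤ 30 are chosen — 5 such pairs.
The remaining 6 elements (those with no distinct partner in range) can never complete a 50-sum, so the worst case takes all of them and one from each pair: 6 + 5 = 11.
By the pigeonhole principle, the 12th integer has to be the second member of some pair, so 11 + 1 = 12.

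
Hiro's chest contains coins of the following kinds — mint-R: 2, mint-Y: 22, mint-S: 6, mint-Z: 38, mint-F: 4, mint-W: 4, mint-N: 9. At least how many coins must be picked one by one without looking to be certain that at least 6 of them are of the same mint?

Pigeonhole: the 7 mints are the holes; the coins drawn are the pigeons.
To avoid 6 of any one mint, the worst case takes at most 5 of each mint, or every coin of a mint that has fewer than 5.
That gives 2 + 5 + 5 + 5 + 4 + 4 + 5 = 30 coins with no mint reaching 6.
The next coin forces some mint to 6, so 30 + 1 = 31.

31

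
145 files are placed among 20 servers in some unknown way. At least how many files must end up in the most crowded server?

8

By pigeonhole, the 20 servers are the holes and the 145 files are the pigeons.
If every server held at most 7 files, the total would be at most 20 × 7 = 140, which is less than 145.
So some server holds at least ⌈145/20⌉ = 8 files.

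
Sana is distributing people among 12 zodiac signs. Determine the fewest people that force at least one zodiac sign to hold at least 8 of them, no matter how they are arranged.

With 84 people one could put exactly 7 in each of the 12 zodiac signs, and no zodiac sign would reach 8.
One more person must land in a zodiac sign that already has 7, giving it 8.
So 12 × 7 + 1 = 85 people are required.

85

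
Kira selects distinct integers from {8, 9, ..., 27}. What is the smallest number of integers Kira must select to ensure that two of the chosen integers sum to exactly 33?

A set avoiding the sum 33 can contain at most one of each pair {x, 33−x}, plus the 2 elements whose complement lies outside the range.
The integers 17, …, 27 (11 of them) are such a set: any two sum to at least 17+18 = 35 > 33.
By pigeonhole, any 12th integer completes one of the 9 pairs, so 12 choices force a sum of 33.

12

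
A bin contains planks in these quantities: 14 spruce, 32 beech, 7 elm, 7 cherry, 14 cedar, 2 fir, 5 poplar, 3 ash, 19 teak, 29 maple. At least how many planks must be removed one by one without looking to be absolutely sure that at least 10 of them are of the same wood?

70

By the pigeonhole principle, put each drawn plank into a box by wood. The largest draw with every box below 10 takes min(count, 9) from each wood; woods with fewer than 9 contribute all they have.
Σ min(cᵢ, 9) = 9 + 9 + 7 + 7 + 9 + 2 + 5 + 3 + 9 + 9 = 69.
Draw number 69 + 1 = 70 must push one box to 10.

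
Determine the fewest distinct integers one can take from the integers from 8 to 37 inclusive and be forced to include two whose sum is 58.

23

Two chosen integers sum to 58 exactly when both halves of some pair {x, 58−x} with 21 ≤ x ≤ 58−x ≤ 37 are chosen — 8 such pairs.
The remaining 14 elements (those with no distinct partner in range) can never complete a 58-sum, so the worst case takes all of them and one from each pair: 14 + 8 = 22.
By the pigeonhole principle, the 23rd integer has to be the second member of some pair, so 22 + 1 = 23.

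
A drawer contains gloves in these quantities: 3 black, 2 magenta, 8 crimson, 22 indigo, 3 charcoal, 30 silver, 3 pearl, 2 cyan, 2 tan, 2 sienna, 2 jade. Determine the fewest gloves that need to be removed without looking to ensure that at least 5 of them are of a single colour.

32

An adversary could hand out at most 4 gloves per colour (8 colours run out sooner): 3 + 2 + 4 + 4 + 3 + 4 + 3 + 2 + 2 + 2 + 2 = 31 gloves and still no colour has 5.
One more glove lands in a colour already at 4, so 32 draws are enough and 31 are not.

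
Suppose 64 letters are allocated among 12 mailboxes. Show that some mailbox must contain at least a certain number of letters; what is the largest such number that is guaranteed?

6

The 12 mailboxes are the holes and the 64 letters are the pigeons.
If every mailbox held at most 5 letters, the total would be at most 12 × 5 = 60, which is less than 64.
So some mailbox holds at least ⌈64/12⌉ = 6 letters.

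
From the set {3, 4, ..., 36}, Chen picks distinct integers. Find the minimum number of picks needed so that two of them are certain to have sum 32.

22

Two chosen integers sum to 32 exactly when both halves of some pair {x, 32−x} with 3 ≤ x ≤ 32−x ≤ 29 are chosen — 13 such pairs.
The remaining 8 elements (those with no distinct partner in range) can never complete a 32-sum, so the worst case takes all of them and one from each pair: 8 + 13 = 21.
By the pigeonhole principle, the 22nd integer has to be the second member of some pair, so 21 + 1 = 22.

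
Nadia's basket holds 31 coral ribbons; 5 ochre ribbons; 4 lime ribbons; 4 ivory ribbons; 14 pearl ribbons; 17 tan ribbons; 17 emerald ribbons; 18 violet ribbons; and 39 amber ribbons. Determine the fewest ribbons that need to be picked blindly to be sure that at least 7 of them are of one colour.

Pigeonhole: the 9 colours are the holes; the ribbons drawn are the pigeons.
To avoid 7 of any one colour, the worst case takes at most 6 of each colour, or every ribbon of a colour that has fewer than 6.
That gives 6 + 5 + 4 + 4 + 6 + 6 + 6 + 6 + 6 = 49 ribbons with no colour reaching 7.
The next ribbon forces some colour to 7, so 49 + 1 = 50.

50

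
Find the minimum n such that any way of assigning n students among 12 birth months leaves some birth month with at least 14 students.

157

With 156 students one could put exactly 13 in each of the 12 birth months, and no birth month would reach 14.
One more student must land in a birth month that already has 13, giving it 14.
So 12 × 13 + 1 = 157 students are required.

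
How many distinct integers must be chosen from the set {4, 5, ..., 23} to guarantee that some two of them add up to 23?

Two chosen integers sum to 23 exactly when both halves of some pair {x, 23−x} with 4 ≤ x ≤ 23−x ≤ 19 are chosen — 8 such pairs.
The remaining 4 elements (those with no distinct partner in range) can never complete a 23-sum, so the worst case takes all of them and one from each pair: 4 + 8 = 12.
The 13th integer has to be the second member of some pair, so 12 + 1 = 13.

13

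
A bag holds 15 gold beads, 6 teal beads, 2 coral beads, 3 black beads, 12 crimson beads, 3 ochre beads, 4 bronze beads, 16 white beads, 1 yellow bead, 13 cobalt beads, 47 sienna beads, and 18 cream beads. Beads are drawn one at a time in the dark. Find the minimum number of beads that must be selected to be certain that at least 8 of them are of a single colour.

62

An adversary could hand out at most 7 beads per colour (6 colours run out sooner): 7 + 6 + 2 + 3 + 7 + 3 + 4 + 7 + 1 + 7 + 7 + 7 = 61 beads and still no colour has 8.
By the pigeonhole principle, one more bead lands in a colour already at 7, so 62 draws are enough and 61 are not.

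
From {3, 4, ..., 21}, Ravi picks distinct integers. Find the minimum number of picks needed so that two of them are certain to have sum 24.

11

A set avoiding the sum 24 can contain at most one of each pair {x, 24−x}, plus the 1 element equal to its own complement.
The integers 12, …, 21 (10 of them) are such a set: any two sum to at least 12+13 = 25 > 24.
By the pigeonhole principle, any 11th integer completes one of the 9 pairs, so 11 choices force a sum of 24.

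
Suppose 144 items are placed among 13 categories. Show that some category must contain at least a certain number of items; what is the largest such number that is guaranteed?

Pigeonhole: the 13 categories are the holes and the 144 items are the pigeons.
If every category held at most 11 items, the total would be at most 13 × 11 = 143, which is less than 144.
So some category holds at least ⌈144/13⌉ = 12 items.

12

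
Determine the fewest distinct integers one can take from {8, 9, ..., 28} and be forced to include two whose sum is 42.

15

Group the elements by complementary pair {x, 42−x}: {14,28}, {15,27}, {16,26}, …, giving 7 two-element pairs, the single value 21 (it cannot pair with itself since the integers are distinct), and 6 integers whose partner 42−x falls outside [8,28].
By pigeonhole, treating each of those 14 groups as a pigeonhole, one can pick one integer per group — 14 integers — with no two summing to 42.
The 15th integer lands in an occupied pair, forcing a sum of 42.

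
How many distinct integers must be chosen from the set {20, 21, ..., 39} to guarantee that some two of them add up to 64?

Group the elements by complementary pair {x, 64−x}: {25,39}, {26,38}, {27,37}, …, giving 7 two-element pairs, the single value 32 (it cannot pair with itself since the integers are distinct), and 5 integers whose partner 64−x falls outside [20,39].
Pigeonhole: treating each of those 13 groups as a pigeonhole, one can pick one integer per group — 13 integers — with no two summing to 64.
The 14th integer lands in an occupied pair, forcing a sum of 64.

14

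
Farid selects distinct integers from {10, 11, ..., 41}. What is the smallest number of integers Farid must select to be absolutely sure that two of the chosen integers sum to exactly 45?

Two chosen integers sum to 45 exactly when both halves of some pair {x, 45−x} with 10 ≤ x ≤ 45−x ≤ 35 are chosen — 13 such pairs.
The remaining 6 elements (those with no distinct partner in range) can never complete a 45-sum, so the worst case takes all of them and one from each pair: 6 + 13 = 19.
The 20th integer has to be the second member of some pair, so 19 + 1 = 20.

20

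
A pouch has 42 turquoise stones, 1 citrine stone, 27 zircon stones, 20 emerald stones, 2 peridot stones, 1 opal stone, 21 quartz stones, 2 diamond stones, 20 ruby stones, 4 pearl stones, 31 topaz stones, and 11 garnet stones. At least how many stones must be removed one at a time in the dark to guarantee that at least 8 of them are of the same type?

60

Put each drawn stone into a box by type. The largest draw with every box below 8 takes min(count, 7) from each type; types with fewer than 7 contribute all they have.
Σ min(cᵢ, 7) = 7 + 1 + 7 + 7 + 2 + 1 + 7 + 2 + 7 + 4 + 7 + 7 = 59.
Draw number 59 + 1 = 60 must push one box to 8.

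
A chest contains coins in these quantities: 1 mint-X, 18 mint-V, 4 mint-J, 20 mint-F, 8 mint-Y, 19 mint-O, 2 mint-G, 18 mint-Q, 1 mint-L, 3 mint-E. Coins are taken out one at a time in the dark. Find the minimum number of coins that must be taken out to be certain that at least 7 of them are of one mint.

42

The 10 mints are the holes; the coins drawn are the pigeons.
To avoid 7 of any one mint, the worst case takes at most 6 of each mint, or every coin of a mint that has fewer than 6.
That gives 1 + 6 + 4 + 6 + 6 + 6 + 2 + 6 + 1 + 3 = 41 coins with no mint reaching 7.
The next coin forces some mint to 7, so 41 + 1 = 42.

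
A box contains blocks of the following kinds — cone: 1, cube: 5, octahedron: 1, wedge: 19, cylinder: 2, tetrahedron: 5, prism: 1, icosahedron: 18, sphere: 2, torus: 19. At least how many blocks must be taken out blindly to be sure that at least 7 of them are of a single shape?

36

The 10 shapes are the holes; the blocks drawn are the pigeons.
To avoid 7 of any one shape, the worst case takes at most 6 of each shape, or every block of a shape that has fewer than 6.
That gives 1 + 5 + 1 + 6 + 2 + 5 + 1 + 6 + 2 + 6 = 35 blocks with no shape reaching 7.
The next block forces some shape to 7, so 35 + 1 = 36.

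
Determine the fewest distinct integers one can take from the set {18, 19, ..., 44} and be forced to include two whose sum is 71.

A set avoiding the sum 71 can contain at most one of each pair {x, 71−x}, plus the 9 elements whose complement lies outside the range.
The integers 18, …, 35 (18 of them) are such a set: any two sum to at least 18+19 = 37 and at most 34+35 = 69 < 71.
Any 19th integer completes one of the 9 pairs, so 19 choices force a sum of 71.

19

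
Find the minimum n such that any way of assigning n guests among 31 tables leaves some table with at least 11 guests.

311

With 310 guests one could put exactly 10 in each of the 31 tables, and no table would reach 11.
One more guest must land in a table that already has 10, giving it 11.
So 31 × 10 + 1 = 311 guests are required.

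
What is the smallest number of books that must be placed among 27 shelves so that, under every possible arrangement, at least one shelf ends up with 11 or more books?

271

With 270 books one could put exactly 10 in each of the 27 shelves, and no shelf would reach 11.
Pigeonhole: one more book must land in a shelf that already has 10, giving it 11.
So 27 × 10 + 1 = 271 books are required.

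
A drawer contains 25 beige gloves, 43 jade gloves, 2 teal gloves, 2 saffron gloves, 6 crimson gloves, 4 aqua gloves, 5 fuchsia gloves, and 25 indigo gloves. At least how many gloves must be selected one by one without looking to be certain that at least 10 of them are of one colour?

An adversary could hand out at most 9 gloves per colour (5 colours run out sooner): 9 + 9 + 2 + 2 + 6 + 4 + 5 + 9 = 46 gloves and still no colour has 10.
One more glove lands in a colour already at 9, so 47 draws are enough and 46 are not.

47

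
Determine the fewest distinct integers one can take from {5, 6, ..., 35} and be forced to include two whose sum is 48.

21

Group the elements by complementary pair {x, 48−x}: {13,35}, {14,34}, {15,33}, …, giving 11 two-element pairs; the single value 24 (it cannot pair with itself since the integers are distinct); and 8 integers whose partner 48−x falls outside [5,35].
Treating each of those 20 groups as a pigeonhole, one can pick one integer per group — 20 integers — with no two summing to 48.
The 21st integer lands in an occupied pair, forcing a sum of 48.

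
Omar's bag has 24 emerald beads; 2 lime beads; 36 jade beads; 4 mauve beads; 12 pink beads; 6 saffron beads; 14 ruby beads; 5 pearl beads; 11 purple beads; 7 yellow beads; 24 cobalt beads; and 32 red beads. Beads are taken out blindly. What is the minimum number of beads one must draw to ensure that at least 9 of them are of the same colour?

Put each drawn bead into a box by colour. The largest draw with every box below 9 takes min(count, 8) from each colour; colours with fewer than 8 contribute all they have.
Σ min(cᵢ, 8) = 8 + 2 + 8 + 4 + 8 + 6 + 8 + 5 + 8 + 7 + 8 + 8 = 80.
Draw number 80 + 1 = 81 must push one box to 9.

81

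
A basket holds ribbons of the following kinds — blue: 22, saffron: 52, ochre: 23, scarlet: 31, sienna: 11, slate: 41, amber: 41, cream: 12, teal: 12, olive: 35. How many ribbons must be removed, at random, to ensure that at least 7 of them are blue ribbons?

265

In the worst case for collecting blue ribbons, every non-blue ribbon comes out first.
There are 52 + 23 + 31 + 11 + 41 + 41 + 12 + 12 + 35 = 258 non-blue ribbons altogether.
After those, each further ribbon must be blue, so 258 + 7 = 265 draws guarantee 7 blue ribbons.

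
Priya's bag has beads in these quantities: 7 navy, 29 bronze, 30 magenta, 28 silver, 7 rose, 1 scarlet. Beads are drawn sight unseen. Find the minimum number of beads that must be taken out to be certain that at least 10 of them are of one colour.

Pigeonhole: the 6 colours are the holes; the beads drawn are the pigeons.
To avoid 10 of any one colour, the worst case takes at most 9 of each colour, or every bead of a colour that has fewer than 9.
That gives 7 + 9 + 9 + 9 + 7 + 1 = 42 beads with no colour reaching 10.
The next bead forces some colour to 10, so 42 + 1 = 43.

43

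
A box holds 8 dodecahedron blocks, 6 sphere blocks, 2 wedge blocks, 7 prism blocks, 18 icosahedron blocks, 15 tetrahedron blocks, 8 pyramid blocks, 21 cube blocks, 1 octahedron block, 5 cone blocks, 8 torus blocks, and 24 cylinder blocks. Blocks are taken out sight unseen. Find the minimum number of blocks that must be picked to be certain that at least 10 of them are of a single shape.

82

By pigeonhole, put each drawn block into a box by shape. The largest draw with every box below 10 takes min(count, 9) from each shape; shapes with fewer than 9 contribute all they have.
Σ min(cᵢ, 9) = 8 + 6 + 2 + 7 + 9 + 9 + 8 + 9 + 1 + 5 + 8 + 9 = 81.
Draw number 81 + 1 = 82 must push one box to 10.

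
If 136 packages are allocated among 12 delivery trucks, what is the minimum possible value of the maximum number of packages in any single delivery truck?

The 12 delivery trucks are the holes and the 136 packages are the pigeons.
If every delivery truck held at most 11 packages, the total would be at most 12 × 11 = 132, which is less than 136.
So some delivery truck holds at least ⌈136/12⌉ = 12 packages.

12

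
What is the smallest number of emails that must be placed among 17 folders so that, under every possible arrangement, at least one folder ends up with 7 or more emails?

103

With 102 emails one could put exactly 6 in each of the 17 folders, and no folder would reach 7.
One more email must land in a folder that already has 6, giving it 7.
So 17 × 6 + 1 = 103 emails are required.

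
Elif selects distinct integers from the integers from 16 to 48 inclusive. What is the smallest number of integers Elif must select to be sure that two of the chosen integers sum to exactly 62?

19

Group the elements by complementary pair {x, 62−x}: {16,46}, {17,45}, {18,44}, …, giving 15 two-element pairs; the single value 31 (it cannot pair with itself since the integers are distinct); and 2 integers whose partner 62−x falls outside [16,48].
By the pigeonhole principle, treating each of those 18 groups as a pigeonhole, one can pick one integer per group — 18 integers — with no two summing to 62.
The 19th integer lands in an occupied pair, forcing a sum of 62.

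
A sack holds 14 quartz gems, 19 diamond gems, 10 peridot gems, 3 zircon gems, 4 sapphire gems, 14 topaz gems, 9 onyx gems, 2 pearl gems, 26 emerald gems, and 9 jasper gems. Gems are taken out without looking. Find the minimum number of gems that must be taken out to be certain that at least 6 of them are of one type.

By the pigeonhole principle, the 10 types are the holes; the gems drawn are the pigeons.
To avoid 6 of any one type, the worst case takes at most 5 of each type, or every gem of a type that has fewer than 5.
That gives 5 + 5 + 5 + 3 + 4 + 5 + 5 + 2 + 5 + 5 = 44 gems with no type reaching 6.
The next gem forces some type to 6, so 44 + 1 = 45.

45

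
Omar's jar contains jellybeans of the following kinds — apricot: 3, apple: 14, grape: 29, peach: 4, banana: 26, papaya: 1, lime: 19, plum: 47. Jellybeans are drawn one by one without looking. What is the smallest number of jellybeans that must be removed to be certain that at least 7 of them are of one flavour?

By pigeonhole, the 8 flavours are the holes; the jellybeans drawn are the pigeons.
To avoid 7 of any one flavour, the worst case takes at most 6 of each flavour, or every jellybean of a flavour that has fewer than 6.
That gives 3 + 6 + 6 + 4 + 6 + 1 + 6 + 6 = 38 jellybeans with no flavour reaching 7.
The next jellybean forces some flavour to 7, so 38 + 1 = 39.

39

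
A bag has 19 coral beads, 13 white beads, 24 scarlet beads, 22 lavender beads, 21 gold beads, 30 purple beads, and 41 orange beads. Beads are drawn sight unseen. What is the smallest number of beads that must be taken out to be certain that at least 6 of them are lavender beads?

In the worst case for collecting lavender beads, every non-lavender bead comes out first.
There are 19 + 13 + 24 + 21 + 30 + 41 = 148 non-lavender beads altogether.
After those, each further bead must be lavender, so 148 + 6 = 154 draws guarantee 6 lavender beads.

154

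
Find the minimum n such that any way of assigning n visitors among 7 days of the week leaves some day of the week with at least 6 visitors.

36

With 35 visitors one could put exactly 5 in each of the 7 days of the week, and no day of the week would reach 6.
By the pigeonhole principle, one more visitor must land in a day of the week that already has 5, giving it 6.
So 7 × 5 + 1 = 36 visitors are required.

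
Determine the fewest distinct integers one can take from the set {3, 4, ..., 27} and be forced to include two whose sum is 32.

Two chosen integers sum to 32 exactly when both halves of some pair {x, 32−x} with 5 ≤ x ≤ 32−x ≤ 27 are chosen — 11 such pairs.
The remaining 3 elements (those with no distinct partner in range) can never complete a 32-sum, so the worst case takes all of them and one from each pair: 3 + 11 = 14.
The 15th integer has to be the second member of some pair, so 14 + 1 = 15.

15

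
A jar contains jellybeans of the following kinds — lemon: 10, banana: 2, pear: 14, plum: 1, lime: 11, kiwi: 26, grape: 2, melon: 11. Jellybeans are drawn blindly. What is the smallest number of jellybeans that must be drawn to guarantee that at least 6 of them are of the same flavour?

Pigeonhole: the 8 flavours are the holes; the jellybeans drawn are the pigeons.
To avoid 6 of any one flavour, the worst case takes at most 5 of each flavour, or every jellybean of a flavour that has fewer than 5.
That gives 5 + 2 + 5 + 1 + 5 + 5 + 2 + 5 = 30 jellybeans with no flavour reaching 6.
The next jellybean forces some flavour to 6, so 30 + 1 = 31.

31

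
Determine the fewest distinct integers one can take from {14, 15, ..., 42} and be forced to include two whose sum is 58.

17

Group the elements by complementary pair {x, 58−x}: {16,42}, {17,41}, {18,40}, …, giving 13 two-element pairs, the single value 29 (it cannot pair with itself since the integers are distinct), and 2 integers whose partner 58−x falls outside [14,42].
Treating each of those 16 groups as a pigeonhole, one can pick one integer per group — 16 integers — with no two summing to 58.
The 17th integer lands in an occupied pair, forcing a sum of 58.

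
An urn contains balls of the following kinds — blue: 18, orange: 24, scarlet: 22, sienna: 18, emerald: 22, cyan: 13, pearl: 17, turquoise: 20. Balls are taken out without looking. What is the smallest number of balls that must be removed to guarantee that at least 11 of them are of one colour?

The 8 colours are the holes; the balls drawn are the pigeons.
To avoid 11 of any one colour, the worst case takes at most 10 of each colour.
That gives 10 + 10 + 10 + 10 + 10 + 10 + 10 + 10 = 80 balls with no colour reaching 11.
The next ball forces some colour to 11, so 80 + 1 = 81.

81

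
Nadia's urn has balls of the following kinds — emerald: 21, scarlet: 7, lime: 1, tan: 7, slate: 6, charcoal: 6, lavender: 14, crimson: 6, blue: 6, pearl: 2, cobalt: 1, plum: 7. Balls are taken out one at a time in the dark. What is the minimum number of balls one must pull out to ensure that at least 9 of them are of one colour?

66

By pigeonhole, the 12 colours are the holes; the balls drawn are the pigeons.
To avoid 9 of any one colour, the worst case takes at most 8 of each colour, or every ball of a colour that has fewer than 8.
That gives 8 + 7 + 1 + 7 + 6 + 6 + 8 + 6 + 6 + 2 + 1 + 7 = 65 balls with no colour reaching 9.
The next ball forces some colour to 9, so 65 + 1 = 66.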